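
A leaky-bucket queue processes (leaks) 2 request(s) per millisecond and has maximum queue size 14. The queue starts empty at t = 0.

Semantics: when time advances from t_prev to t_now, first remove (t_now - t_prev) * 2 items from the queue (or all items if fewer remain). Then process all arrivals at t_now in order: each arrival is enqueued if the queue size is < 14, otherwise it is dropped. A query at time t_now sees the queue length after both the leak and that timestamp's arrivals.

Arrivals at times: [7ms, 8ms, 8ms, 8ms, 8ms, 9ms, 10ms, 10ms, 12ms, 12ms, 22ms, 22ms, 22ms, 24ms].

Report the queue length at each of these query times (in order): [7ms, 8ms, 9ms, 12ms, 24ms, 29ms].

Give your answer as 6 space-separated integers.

Queue lengths at query times:
  query t=7ms: backlog = 1
  query t=8ms: backlog = 4
  query t=9ms: backlog = 3
  query t=12ms: backlog = 2
  query t=24ms: backlog = 1
  query t=29ms: backlog = 0

Answer: 1 4 3 2 1 0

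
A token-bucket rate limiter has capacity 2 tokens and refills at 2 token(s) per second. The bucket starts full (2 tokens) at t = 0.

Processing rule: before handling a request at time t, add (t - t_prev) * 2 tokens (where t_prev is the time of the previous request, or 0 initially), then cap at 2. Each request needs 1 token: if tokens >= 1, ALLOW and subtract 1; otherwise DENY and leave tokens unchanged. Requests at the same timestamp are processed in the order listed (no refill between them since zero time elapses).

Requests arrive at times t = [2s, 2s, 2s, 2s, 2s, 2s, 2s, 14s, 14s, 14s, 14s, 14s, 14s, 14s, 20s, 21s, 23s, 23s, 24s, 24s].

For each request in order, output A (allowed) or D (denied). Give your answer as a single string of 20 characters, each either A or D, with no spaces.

Simulating step by step:
  req#1 t=2s: ALLOW
  req#2 t=2s: ALLOW
  req#3 t=2s: DENY
  req#4 t=2s: DENY
  req#5 t=2s: DENY
  req#6 t=2s: DENY
  req#7 t=2s: DENY
  req#8 t=14s: ALLOW
  req#9 t=14s: ALLOW
  req#10 t=14s: DENY
  req#11 t=14s: DENY
  req#12 t=14s: DENY
  req#13 t=14s: DENY
  req#14 t=14s: DENY
  req#15 t=20s: ALLOW
  req#16 t=21s: ALLOW
  req#17 t=23s: ALLOW
  req#18 t=23s: ALLOW
  req#19 t=24s: ALLOW
  req#20 t=24s: ALLOW

Answer: AADDDDDAADDDDDAAAAAA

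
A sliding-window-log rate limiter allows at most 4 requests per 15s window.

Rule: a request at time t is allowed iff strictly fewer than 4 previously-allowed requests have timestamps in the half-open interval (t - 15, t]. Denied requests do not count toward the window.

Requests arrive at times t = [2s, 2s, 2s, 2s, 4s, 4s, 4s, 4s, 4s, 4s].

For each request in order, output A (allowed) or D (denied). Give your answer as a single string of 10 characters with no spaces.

Answer: AAAADDDDDD

Derivation:
Tracking allowed requests in the window:
  req#1 t=2s: ALLOW
  req#2 t=2s: ALLOW
  req#3 t=2s: ALLOW
  req#4 t=2s: ALLOW
  req#5 t=4s: DENY
  req#6 t=4s: DENY
  req#7 t=4s: DENY
  req#8 t=4s: DENY
  req#9 t=4s: DENY
  req#10 t=4s: DENY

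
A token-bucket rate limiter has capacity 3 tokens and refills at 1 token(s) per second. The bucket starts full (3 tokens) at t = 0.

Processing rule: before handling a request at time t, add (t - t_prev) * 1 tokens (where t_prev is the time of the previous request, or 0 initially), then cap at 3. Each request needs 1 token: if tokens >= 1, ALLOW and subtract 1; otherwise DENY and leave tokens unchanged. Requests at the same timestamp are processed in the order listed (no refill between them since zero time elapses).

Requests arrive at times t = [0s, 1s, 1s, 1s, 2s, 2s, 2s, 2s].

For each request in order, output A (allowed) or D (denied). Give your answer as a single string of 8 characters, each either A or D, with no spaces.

Simulating step by step:
  req#1 t=0s: ALLOW
  req#2 t=1s: ALLOW
  req#3 t=1s: ALLOW
  req#4 t=1s: ALLOW
  req#5 t=2s: ALLOW
  req#6 t=2s: DENY
  req#7 t=2s: DENY
  req#8 t=2s: DENY

Answer: AAAAADDD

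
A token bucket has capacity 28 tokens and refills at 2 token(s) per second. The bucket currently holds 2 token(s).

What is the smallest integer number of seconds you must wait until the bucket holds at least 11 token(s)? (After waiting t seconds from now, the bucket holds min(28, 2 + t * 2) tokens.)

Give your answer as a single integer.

Answer: 5

Derivation:
Need 2 + t * 2 >= 11, so t >= 9/2.
Smallest integer t = ceil(9/2) = 5.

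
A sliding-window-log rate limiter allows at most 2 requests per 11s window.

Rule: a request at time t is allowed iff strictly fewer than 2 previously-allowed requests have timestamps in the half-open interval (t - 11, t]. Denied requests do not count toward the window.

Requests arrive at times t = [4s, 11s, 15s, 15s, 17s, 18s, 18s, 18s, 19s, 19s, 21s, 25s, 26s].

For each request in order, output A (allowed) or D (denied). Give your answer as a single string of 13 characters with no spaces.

Answer: AAADDDDDDDDAA

Derivation:
Tracking allowed requests in the window:
  req#1 t=4s: ALLOW
  req#2 t=11s: ALLOW
  req#3 t=15s: ALLOW
  req#4 t=15s: DENY
  req#5 t=17s: DENY
  req#6 t=18s: DENY
  req#7 t=18s: DENY
  req#8 t=18s: DENY
  req#9 t=19s: DENY
  req#10 t=19s: DENY
  req#11 t=21s: DENY
  req#12 t=25s: ALLOW
  req#13 t=26s: ALLOW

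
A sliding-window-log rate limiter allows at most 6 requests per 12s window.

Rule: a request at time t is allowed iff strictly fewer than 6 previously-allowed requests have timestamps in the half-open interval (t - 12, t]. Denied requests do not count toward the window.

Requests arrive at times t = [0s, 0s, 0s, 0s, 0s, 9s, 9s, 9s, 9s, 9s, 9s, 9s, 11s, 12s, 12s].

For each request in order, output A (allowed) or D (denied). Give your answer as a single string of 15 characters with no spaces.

Tracking allowed requests in the window:
  req#1 t=0s: ALLOW
  req#2 t=0s: ALLOW
  req#3 t=0s: ALLOW
  req#4 t=0s: ALLOW
  req#5 t=0s: ALLOW
  req#6 t=9s: ALLOW
  req#7 t=9s: DENY
  req#8 t=9s: DENY
  req#9 t=9s: DENY
  req#10 t=9s: DENY
  req#11 t=9s: DENY
  req#12 t=9s: DENY
  req#13 t=11s: DENY
  req#14 t=12s: ALLOW
  req#15 t=12s: ALLOW

Answer: AAAAAADDDDDDDAA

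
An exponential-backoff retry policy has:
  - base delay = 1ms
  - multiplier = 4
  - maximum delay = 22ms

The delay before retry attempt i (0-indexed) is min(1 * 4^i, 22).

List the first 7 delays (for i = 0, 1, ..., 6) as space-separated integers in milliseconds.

Computing each delay:
  i=0: min(1*4^0, 22) = 1
  i=1: min(1*4^1, 22) = 4
  i=2: min(1*4^2, 22) = 16
  i=3: min(1*4^3, 22) = 22
  i=4: min(1*4^4, 22) = 22
  i=5: min(1*4^5, 22) = 22
  i=6: min(1*4^6, 22) = 22

Answer: 1 4 16 22 22 22 22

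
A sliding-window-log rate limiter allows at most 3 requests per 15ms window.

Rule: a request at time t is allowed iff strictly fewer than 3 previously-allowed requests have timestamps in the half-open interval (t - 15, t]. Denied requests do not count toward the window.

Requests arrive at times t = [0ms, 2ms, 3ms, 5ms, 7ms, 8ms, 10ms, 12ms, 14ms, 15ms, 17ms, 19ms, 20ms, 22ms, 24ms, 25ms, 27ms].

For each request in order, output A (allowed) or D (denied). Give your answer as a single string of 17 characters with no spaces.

Tracking allowed requests in the window:
  req#1 t=0ms: ALLOW
  req#2 t=2ms: ALLOW
  req#3 t=3ms: ALLOW
  req#4 t=5ms: DENY
  req#5 t=7ms: DENY
  req#6 t=8ms: DENY
  req#7 t=10ms: DENY
  req#8 t=12ms: DENY
  req#9 t=14ms: DENY
  req#10 t=15ms: ALLOW
  req#11 t=17ms: ALLOW
  req#12 t=19ms: ALLOW
  req#13 t=20ms: DENY
  req#14 t=22ms: DENY
  req#15 t=24ms: DENY
  req#16 t=25ms: DENY
  req#17 t=27ms: DENY

Answer: AAADDDDDDAAADDDDD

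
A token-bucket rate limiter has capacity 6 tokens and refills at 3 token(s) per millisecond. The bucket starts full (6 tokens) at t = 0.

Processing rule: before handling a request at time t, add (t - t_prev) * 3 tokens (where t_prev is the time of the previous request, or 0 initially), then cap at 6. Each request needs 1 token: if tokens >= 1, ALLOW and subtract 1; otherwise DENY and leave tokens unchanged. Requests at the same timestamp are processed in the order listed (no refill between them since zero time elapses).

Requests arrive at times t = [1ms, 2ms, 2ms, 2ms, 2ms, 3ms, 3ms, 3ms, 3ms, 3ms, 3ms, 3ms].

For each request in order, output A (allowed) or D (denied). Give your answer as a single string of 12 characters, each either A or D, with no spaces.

Simulating step by step:
  req#1 t=1ms: ALLOW
  req#2 t=2ms: ALLOW
  req#3 t=2ms: ALLOW
  req#4 t=2ms: ALLOW
  req#5 t=2ms: ALLOW
  req#6 t=3ms: ALLOW
  req#7 t=3ms: ALLOW
  req#8 t=3ms: ALLOW
  req#9 t=3ms: ALLOW
  req#10 t=3ms: ALLOW
  req#11 t=3ms: DENY
  req#12 t=3ms: DENY

Answer: AAAAAAAAAADD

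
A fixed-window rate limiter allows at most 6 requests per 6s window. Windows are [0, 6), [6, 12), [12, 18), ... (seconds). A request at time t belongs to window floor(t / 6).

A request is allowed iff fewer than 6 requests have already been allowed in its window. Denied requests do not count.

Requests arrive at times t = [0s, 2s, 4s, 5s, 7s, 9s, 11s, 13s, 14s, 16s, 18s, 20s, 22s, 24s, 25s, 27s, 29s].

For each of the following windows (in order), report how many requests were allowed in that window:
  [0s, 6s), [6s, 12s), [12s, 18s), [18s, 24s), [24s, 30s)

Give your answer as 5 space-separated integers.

Answer: 4 3 3 3 4

Derivation:
Processing requests:
  req#1 t=0s (window 0): ALLOW
  req#2 t=2s (window 0): ALLOW
  req#3 t=4s (window 0): ALLOW
  req#4 t=5s (window 0): ALLOW
  req#5 t=7s (window 1): ALLOW
  req#6 t=9s (window 1): ALLOW
  req#7 t=11s (window 1): ALLOW
  req#8 t=13s (window 2): ALLOW
  req#9 t=14s (window 2): ALLOW
  req#10 t=16s (window 2): ALLOW
  req#11 t=18s (window 3): ALLOW
  req#12 t=20s (window 3): ALLOW
  req#13 t=22s (window 3): ALLOW
  req#14 t=24s (window 4): ALLOW
  req#15 t=25s (window 4): ALLOW
  req#16 t=27s (window 4): ALLOW
  req#17 t=29s (window 4): ALLOW

Allowed counts by window: 4 3 3 3 4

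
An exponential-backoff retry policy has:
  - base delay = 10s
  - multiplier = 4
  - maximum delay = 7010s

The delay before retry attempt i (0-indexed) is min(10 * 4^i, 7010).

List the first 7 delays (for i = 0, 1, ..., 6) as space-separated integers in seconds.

Answer: 10 40 160 640 2560 7010 7010

Derivation:
Computing each delay:
  i=0: min(10*4^0, 7010) = 10
  i=1: min(10*4^1, 7010) = 40
  i=2: min(10*4^2, 7010) = 160
  i=3: min(10*4^3, 7010) = 640
  i=4: min(10*4^4, 7010) = 2560
  i=5: min(10*4^5, 7010) = 7010
  i=6: min(10*4^6, 7010) = 7010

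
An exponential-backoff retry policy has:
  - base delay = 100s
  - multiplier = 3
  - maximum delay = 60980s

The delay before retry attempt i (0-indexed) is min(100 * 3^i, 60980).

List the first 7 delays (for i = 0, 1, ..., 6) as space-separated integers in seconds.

Computing each delay:
  i=0: min(100*3^0, 60980) = 100
  i=1: min(100*3^1, 60980) = 300
  i=2: min(100*3^2, 60980) = 900
  i=3: min(100*3^3, 60980) = 2700
  i=4: min(100*3^4, 60980) = 8100
  i=5: min(100*3^5, 60980) = 24300
  i=6: min(100*3^6, 60980) = 60980

Answer: 100 300 900 2700 8100 24300 60980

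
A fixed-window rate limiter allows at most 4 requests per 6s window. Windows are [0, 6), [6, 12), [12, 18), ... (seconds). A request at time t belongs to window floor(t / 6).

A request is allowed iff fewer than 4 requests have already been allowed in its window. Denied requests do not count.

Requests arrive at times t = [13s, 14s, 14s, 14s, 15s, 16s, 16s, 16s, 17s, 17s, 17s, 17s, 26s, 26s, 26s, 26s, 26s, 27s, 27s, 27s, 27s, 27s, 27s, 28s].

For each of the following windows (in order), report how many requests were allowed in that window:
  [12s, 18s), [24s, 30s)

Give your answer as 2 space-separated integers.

Answer: 4 4

Derivation:
Processing requests:
  req#1 t=13s (window 2): ALLOW
  req#2 t=14s (window 2): ALLOW
  req#3 t=14s (window 2): ALLOW
  req#4 t=14s (window 2): ALLOW
  req#5 t=15s (window 2): DENY
  req#6 t=16s (window 2): DENY
  req#7 t=16s (window 2): DENY
  req#8 t=16s (window 2): DENY
  req#9 t=17s (window 2): DENY
  req#10 t=17s (window 2): DENY
  req#11 t=17s (window 2): DENY
  req#12 t=17s (window 2): DENY
  req#13 t=26s (window 4): ALLOW
  req#14 t=26s (window 4): ALLOW
  req#15 t=26s (window 4): ALLOW
  req#16 t=26s (window 4): ALLOW
  req#17 t=26s (window 4): DENY
  req#18 t=27s (window 4): DENY
  req#19 t=27s (window 4): DENY
  req#20 t=27s (window 4): DENY
  req#21 t=27s (window 4): DENY
  req#22 t=27s (window 4): DENY
  req#23 t=27s (window 4): DENY
  req#24 t=28s (window 4): DENY

Allowed counts by window: 4 4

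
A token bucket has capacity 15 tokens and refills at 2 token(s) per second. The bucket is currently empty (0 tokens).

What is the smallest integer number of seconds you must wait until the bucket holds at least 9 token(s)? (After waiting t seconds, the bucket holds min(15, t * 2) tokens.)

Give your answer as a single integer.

Answer: 5

Derivation:
Need t * 2 >= 9, so t >= 9/2.
Smallest integer t = ceil(9/2) = 5.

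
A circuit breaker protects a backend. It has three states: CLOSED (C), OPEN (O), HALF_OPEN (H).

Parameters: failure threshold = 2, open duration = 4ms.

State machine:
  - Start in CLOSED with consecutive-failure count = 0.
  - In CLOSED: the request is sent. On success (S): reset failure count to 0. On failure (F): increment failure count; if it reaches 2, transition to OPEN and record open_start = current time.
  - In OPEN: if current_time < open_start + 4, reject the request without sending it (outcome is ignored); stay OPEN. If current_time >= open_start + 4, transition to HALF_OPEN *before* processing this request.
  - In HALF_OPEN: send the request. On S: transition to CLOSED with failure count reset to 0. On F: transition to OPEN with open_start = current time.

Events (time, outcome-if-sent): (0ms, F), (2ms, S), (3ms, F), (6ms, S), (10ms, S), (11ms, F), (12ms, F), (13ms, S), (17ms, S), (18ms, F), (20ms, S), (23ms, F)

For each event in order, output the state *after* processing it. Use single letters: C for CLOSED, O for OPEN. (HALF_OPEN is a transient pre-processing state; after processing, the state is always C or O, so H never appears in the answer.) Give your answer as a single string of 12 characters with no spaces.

State after each event:
  event#1 t=0ms outcome=F: state=CLOSED
  event#2 t=2ms outcome=S: state=CLOSED
  event#3 t=3ms outcome=F: state=CLOSED
  event#4 t=6ms outcome=S: state=CLOSED
  event#5 t=10ms outcome=S: state=CLOSED
  event#6 t=11ms outcome=F: state=CLOSED
  event#7 t=12ms outcome=F: state=OPEN
  event#8 t=13ms outcome=S: state=OPEN
  event#9 t=17ms outcome=S: state=CLOSED
  event#10 t=18ms outcome=F: state=CLOSED
  event#11 t=20ms outcome=S: state=CLOSED
  event#12 t=23ms outcome=F: state=CLOSED

Answer: CCCCCCOOCCCC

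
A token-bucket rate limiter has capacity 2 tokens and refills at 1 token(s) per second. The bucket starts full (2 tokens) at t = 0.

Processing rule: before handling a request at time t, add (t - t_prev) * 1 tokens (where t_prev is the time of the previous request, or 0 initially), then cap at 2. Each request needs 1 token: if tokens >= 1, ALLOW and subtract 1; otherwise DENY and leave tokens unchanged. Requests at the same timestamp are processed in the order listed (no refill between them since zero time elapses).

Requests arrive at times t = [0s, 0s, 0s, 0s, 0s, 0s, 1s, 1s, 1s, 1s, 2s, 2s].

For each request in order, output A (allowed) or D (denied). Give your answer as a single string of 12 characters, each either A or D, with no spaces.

Simulating step by step:
  req#1 t=0s: ALLOW
  req#2 t=0s: ALLOW
  req#3 t=0s: DENY
  req#4 t=0s: DENY
  req#5 t=0s: DENY
  req#6 t=0s: DENY
  req#7 t=1s: ALLOW
  req#8 t=1s: DENY
  req#9 t=1s: DENY
  req#10 t=1s: DENY
  req#11 t=2s: ALLOW
  req#12 t=2s: DENY

Answer: AADDDDADDDAD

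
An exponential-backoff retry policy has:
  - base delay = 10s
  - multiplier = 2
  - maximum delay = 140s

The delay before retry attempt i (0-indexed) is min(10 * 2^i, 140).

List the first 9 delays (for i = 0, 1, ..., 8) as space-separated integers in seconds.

Computing each delay:
  i=0: min(10*2^0, 140) = 10
  i=1: min(10*2^1, 140) = 20
  i=2: min(10*2^2, 140) = 40
  i=3: min(10*2^3, 140) = 80
  i=4: min(10*2^4, 140) = 140
  i=5: min(10*2^5, 140) = 140
  i=6: min(10*2^6, 140) = 140
  i=7: min(10*2^7, 140) = 140
  i=8: min(10*2^8, 140) = 140

Answer: 10 20 40 80 140 140 140 140 140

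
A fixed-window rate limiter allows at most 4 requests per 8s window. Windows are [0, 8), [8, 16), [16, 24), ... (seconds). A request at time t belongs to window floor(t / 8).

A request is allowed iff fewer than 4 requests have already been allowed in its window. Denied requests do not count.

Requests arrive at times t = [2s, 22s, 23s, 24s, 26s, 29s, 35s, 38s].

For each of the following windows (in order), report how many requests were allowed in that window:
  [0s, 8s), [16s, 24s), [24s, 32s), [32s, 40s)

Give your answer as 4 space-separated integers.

Answer: 1 2 3 2

Derivation:
Processing requests:
  req#1 t=2s (window 0): ALLOW
  req#2 t=22s (window 2): ALLOW
  req#3 t=23s (window 2): ALLOW
  req#4 t=24s (window 3): ALLOW
  req#5 t=26s (window 3): ALLOW
  req#6 t=29s (window 3): ALLOW
  req#7 t=35s (window 4): ALLOW
  req#8 t=38s (window 4): ALLOW

Allowed counts by window: 1 2 3 2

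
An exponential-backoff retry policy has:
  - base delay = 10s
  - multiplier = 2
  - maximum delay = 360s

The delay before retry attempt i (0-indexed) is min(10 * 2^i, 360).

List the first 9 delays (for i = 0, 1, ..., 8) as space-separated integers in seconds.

Answer: 10 20 40 80 160 320 360 360 360

Derivation:
Computing each delay:
  i=0: min(10*2^0, 360) = 10
  i=1: min(10*2^1, 360) = 20
  i=2: min(10*2^2, 360) = 40
  i=3: min(10*2^3, 360) = 80
  i=4: min(10*2^4, 360) = 160
  i=5: min(10*2^5, 360) = 320
  i=6: min(10*2^6, 360) = 360
  i=7: min(10*2^7, 360) = 360
  i=8: min(10*2^8, 360) = 360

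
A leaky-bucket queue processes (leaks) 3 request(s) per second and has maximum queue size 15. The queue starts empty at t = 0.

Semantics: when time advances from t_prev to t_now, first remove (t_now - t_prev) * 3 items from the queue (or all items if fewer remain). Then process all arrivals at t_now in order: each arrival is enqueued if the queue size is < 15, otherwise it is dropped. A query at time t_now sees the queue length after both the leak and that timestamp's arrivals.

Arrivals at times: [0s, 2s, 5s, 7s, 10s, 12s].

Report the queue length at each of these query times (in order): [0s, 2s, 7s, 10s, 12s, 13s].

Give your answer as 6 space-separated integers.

Answer: 1 1 1 1 1 0

Derivation:
Queue lengths at query times:
  query t=0s: backlog = 1
  query t=2s: backlog = 1
  query t=7s: backlog = 1
  query t=10s: backlog = 1
  query t=12s: backlog = 1
  query t=13s: backlog = 0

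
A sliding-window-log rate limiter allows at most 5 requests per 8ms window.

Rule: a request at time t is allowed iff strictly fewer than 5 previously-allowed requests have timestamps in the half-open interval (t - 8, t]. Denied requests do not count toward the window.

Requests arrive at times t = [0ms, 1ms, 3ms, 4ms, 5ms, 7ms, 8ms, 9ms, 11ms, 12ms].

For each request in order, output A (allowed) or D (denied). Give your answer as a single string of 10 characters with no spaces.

Answer: AAAAADAAAA

Derivation:
Tracking allowed requests in the window:
  req#1 t=0ms: ALLOW
  req#2 t=1ms: ALLOW
  req#3 t=3ms: ALLOW
  req#4 t=4ms: ALLOW
  req#5 t=5ms: ALLOW
  req#6 t=7ms: DENY
  req#7 t=8ms: ALLOW
  req#8 t=9ms: ALLOW
  req#9 t=11ms: ALLOW
  req#10 t=12ms: ALLOW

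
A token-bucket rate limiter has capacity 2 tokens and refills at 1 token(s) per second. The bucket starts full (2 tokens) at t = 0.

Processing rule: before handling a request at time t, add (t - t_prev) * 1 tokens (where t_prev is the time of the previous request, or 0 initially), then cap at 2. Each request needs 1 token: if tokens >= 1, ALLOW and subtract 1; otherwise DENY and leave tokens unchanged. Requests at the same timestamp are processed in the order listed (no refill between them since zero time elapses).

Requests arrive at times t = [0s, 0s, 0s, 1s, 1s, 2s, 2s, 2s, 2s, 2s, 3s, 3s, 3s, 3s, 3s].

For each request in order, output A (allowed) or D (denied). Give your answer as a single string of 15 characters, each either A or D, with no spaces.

Simulating step by step:
  req#1 t=0s: ALLOW
  req#2 t=0s: ALLOW
  req#3 t=0s: DENY
  req#4 t=1s: ALLOW
  req#5 t=1s: DENY
  req#6 t=2s: ALLOW
  req#7 t=2s: DENY
  req#8 t=2s: DENY
  req#9 t=2s: DENY
  req#10 t=2s: DENY
  req#11 t=3s: ALLOW
  req#12 t=3s: DENY
  req#13 t=3s: DENY
  req#14 t=3s: DENY
  req#15 t=3s: DENY

Answer: AADADADDDDADDDD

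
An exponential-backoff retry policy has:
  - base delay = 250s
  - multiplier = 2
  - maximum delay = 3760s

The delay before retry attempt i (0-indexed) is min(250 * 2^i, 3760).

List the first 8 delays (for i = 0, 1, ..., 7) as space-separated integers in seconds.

Computing each delay:
  i=0: min(250*2^0, 3760) = 250
  i=1: min(250*2^1, 3760) = 500
  i=2: min(250*2^2, 3760) = 1000
  i=3: min(250*2^3, 3760) = 2000
  i=4: min(250*2^4, 3760) = 3760
  i=5: min(250*2^5, 3760) = 3760
  i=6: min(250*2^6, 3760) = 3760
  i=7: min(250*2^7, 3760) = 3760

Answer: 250 500 1000 2000 3760 3760 3760 3760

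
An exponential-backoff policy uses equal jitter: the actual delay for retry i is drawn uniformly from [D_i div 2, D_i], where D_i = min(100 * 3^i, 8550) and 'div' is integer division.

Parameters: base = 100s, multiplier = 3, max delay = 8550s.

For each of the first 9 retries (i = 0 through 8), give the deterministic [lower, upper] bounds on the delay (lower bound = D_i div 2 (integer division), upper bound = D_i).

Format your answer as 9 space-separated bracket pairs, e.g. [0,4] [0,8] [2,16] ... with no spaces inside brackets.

Computing bounds per retry:
  i=0: D_i=min(100*3^0,8550)=100, bounds=[50,100]
  i=1: D_i=min(100*3^1,8550)=300, bounds=[150,300]
  i=2: D_i=min(100*3^2,8550)=900, bounds=[450,900]
  i=3: D_i=min(100*3^3,8550)=2700, bounds=[1350,2700]
  i=4: D_i=min(100*3^4,8550)=8100, bounds=[4050,8100]
  i=5: D_i=min(100*3^5,8550)=8550, bounds=[4275,8550]
  i=6: D_i=min(100*3^6,8550)=8550, bounds=[4275,8550]
  i=7: D_i=min(100*3^7,8550)=8550, bounds=[4275,8550]
  i=8: D_i=min(100*3^8,8550)=8550, bounds=[4275,8550]

Answer: [50,100] [150,300] [450,900] [1350,2700] [4050,8100] [4275,8550] [4275,8550] [4275,8550] [4275,8550]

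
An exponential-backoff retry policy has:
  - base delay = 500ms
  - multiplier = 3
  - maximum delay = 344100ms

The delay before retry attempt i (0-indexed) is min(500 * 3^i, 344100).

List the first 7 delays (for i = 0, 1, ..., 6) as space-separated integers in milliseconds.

Answer: 500 1500 4500 13500 40500 121500 344100

Derivation:
Computing each delay:
  i=0: min(500*3^0, 344100) = 500
  i=1: min(500*3^1, 344100) = 1500
  i=2: min(500*3^2, 344100) = 4500
  i=3: min(500*3^3, 344100) = 13500
  i=4: min(500*3^4, 344100) = 40500
  i=5: min(500*3^5, 344100) = 121500
  i=6: min(500*3^6, 344100) = 344100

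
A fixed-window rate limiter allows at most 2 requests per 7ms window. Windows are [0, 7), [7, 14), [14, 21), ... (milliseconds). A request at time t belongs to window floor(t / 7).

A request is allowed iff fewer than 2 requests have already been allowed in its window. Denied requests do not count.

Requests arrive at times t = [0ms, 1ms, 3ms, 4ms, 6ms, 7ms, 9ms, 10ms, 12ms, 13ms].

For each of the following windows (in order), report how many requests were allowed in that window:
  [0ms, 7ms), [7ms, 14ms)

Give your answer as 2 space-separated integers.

Processing requests:
  req#1 t=0ms (window 0): ALLOW
  req#2 t=1ms (window 0): ALLOW
  req#3 t=3ms (window 0): DENY
  req#4 t=4ms (window 0): DENY
  req#5 t=6ms (window 0): DENY
  req#6 t=7ms (window 1): ALLOW
  req#7 t=9ms (window 1): ALLOW
  req#8 t=10ms (window 1): DENY
  req#9 t=12ms (window 1): DENY
  req#10 t=13ms (window 1): DENY

Allowed counts by window: 2 2

Answer: 2 2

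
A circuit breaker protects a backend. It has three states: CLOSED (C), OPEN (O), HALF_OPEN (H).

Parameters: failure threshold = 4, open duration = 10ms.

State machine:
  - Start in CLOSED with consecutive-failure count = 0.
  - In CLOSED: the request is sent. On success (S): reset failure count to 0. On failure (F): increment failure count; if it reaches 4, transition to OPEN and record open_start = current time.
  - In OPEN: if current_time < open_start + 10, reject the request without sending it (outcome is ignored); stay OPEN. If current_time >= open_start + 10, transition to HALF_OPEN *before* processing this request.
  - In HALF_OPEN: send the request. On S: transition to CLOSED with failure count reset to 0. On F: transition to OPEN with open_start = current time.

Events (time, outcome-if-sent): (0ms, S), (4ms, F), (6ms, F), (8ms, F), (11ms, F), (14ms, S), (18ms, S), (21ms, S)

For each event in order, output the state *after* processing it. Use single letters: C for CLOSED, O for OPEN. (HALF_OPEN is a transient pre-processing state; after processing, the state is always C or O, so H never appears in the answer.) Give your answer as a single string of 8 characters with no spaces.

Answer: CCCCOOOC

Derivation:
State after each event:
  event#1 t=0ms outcome=S: state=CLOSED
  event#2 t=4ms outcome=F: state=CLOSED
  event#3 t=6ms outcome=F: state=CLOSED
  event#4 t=8ms outcome=F: state=CLOSED
  event#5 t=11ms outcome=F: state=OPEN
  event#6 t=14ms outcome=S: state=OPEN
  event#7 t=18ms outcome=S: state=OPEN
  event#8 t=21ms outcome=S: state=CLOSED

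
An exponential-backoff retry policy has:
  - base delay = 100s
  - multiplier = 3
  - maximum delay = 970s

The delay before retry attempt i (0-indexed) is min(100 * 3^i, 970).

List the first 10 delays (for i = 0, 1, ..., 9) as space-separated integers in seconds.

Answer: 100 300 900 970 970 970 970 970 970 970

Derivation:
Computing each delay:
  i=0: min(100*3^0, 970) = 100
  i=1: min(100*3^1, 970) = 300
  i=2: min(100*3^2, 970) = 900
  i=3: min(100*3^3, 970) = 970
  i=4: min(100*3^4, 970) = 970
  i=5: min(100*3^5, 970) = 970
  i=6: min(100*3^6, 970) = 970
  i=7: min(100*3^7, 970) = 970
  i=8: min(100*3^8, 970) = 970
  i=9: min(100*3^9, 970) = 970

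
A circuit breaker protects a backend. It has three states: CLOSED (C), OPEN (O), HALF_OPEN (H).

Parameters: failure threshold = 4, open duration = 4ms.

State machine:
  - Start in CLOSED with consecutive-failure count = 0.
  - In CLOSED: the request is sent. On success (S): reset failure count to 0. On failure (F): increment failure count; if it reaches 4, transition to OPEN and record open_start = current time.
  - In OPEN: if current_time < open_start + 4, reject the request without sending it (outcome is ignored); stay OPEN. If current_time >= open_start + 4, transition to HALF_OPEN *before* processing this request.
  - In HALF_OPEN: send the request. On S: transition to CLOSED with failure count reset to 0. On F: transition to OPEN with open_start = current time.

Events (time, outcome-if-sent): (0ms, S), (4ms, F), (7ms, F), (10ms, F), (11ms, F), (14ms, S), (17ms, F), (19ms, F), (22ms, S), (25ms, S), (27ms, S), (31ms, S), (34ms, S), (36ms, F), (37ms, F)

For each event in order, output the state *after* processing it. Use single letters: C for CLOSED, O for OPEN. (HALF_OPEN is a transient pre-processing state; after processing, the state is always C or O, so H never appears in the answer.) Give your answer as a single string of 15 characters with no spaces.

Answer: CCCCOOOOCCCCCCC

Derivation:
State after each event:
  event#1 t=0ms outcome=S: state=CLOSED
  event#2 t=4ms outcome=F: state=CLOSED
  event#3 t=7ms outcome=F: state=CLOSED
  event#4 t=10ms outcome=F: state=CLOSED
  event#5 t=11ms outcome=F: state=OPEN
  event#6 t=14ms outcome=S: state=OPEN
  event#7 t=17ms outcome=F: state=OPEN
  event#8 t=19ms outcome=F: state=OPEN
  event#9 t=22ms outcome=S: state=CLOSED
  event#10 t=25ms outcome=S: state=CLOSED
  event#11 t=27ms outcome=S: state=CLOSED
  event#12 t=31ms outcome=S: state=CLOSED
  event#13 t=34ms outcome=S: state=CLOSED
  event#14 t=36ms outcome=F: state=CLOSED
  event#15 t=37ms outcome=F: state=CLOSED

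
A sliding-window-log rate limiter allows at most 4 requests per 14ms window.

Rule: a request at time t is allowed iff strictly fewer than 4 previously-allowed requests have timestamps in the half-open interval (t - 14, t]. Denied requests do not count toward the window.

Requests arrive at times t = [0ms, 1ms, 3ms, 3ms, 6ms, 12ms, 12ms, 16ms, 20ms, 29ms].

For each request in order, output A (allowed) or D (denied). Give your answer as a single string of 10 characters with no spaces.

Answer: AAAADDDAAA

Derivation:
Tracking allowed requests in the window:
  req#1 t=0ms: ALLOW
  req#2 t=1ms: ALLOW
  req#3 t=3ms: ALLOW
  req#4 t=3ms: ALLOW
  req#5 t=6ms: DENY
  req#6 t=12ms: DENY
  req#7 t=12ms: DENY
  req#8 t=16ms: ALLOW
  req#9 t=20ms: ALLOW
  req#10 t=29ms: ALLOW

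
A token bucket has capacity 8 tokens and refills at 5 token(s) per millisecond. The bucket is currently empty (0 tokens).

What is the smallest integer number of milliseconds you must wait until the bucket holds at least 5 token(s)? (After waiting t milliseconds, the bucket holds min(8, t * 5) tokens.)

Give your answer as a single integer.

Need t * 5 >= 5, so t >= 5/5.
Smallest integer t = ceil(5/5) = 1.

Answer: 1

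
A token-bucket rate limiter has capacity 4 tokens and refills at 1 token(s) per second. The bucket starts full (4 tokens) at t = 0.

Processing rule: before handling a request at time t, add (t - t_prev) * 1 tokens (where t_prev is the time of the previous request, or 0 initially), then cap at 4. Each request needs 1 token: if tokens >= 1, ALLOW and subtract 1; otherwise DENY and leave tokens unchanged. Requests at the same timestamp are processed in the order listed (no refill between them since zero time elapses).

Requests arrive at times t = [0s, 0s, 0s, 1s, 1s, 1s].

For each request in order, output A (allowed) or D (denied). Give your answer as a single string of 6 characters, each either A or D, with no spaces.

Simulating step by step:
  req#1 t=0s: ALLOW
  req#2 t=0s: ALLOW
  req#3 t=0s: ALLOW
  req#4 t=1s: ALLOW
  req#5 t=1s: ALLOW
  req#6 t=1s: DENY

Answer: AAAAAD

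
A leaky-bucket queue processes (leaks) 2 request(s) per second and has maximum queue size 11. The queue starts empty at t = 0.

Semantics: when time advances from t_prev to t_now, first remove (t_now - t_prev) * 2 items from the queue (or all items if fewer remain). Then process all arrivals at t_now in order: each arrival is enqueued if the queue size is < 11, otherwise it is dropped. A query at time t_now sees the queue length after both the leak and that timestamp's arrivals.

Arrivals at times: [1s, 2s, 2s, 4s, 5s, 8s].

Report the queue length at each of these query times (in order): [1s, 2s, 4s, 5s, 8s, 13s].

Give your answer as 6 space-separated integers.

Queue lengths at query times:
  query t=1s: backlog = 1
  query t=2s: backlog = 2
  query t=4s: backlog = 1
  query t=5s: backlog = 1
  query t=8s: backlog = 1
  query t=13s: backlog = 0

Answer: 1 2 1 1 1 0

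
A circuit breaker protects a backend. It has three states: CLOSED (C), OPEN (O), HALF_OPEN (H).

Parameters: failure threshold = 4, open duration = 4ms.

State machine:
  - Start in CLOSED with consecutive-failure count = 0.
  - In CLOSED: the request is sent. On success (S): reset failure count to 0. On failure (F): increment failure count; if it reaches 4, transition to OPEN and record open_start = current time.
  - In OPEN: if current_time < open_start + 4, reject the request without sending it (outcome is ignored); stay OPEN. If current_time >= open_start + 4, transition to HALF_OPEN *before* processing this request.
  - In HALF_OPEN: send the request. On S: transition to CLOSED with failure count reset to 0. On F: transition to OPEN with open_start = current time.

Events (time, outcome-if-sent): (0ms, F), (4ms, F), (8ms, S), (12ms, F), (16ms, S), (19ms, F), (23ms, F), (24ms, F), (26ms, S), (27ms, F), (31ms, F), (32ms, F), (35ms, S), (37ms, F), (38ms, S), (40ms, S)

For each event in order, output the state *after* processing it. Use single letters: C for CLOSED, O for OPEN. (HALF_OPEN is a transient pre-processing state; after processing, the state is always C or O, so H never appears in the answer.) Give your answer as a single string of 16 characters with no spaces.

State after each event:
  event#1 t=0ms outcome=F: state=CLOSED
  event#2 t=4ms outcome=F: state=CLOSED
  event#3 t=8ms outcome=S: state=CLOSED
  event#4 t=12ms outcome=F: state=CLOSED
  event#5 t=16ms outcome=S: state=CLOSED
  event#6 t=19ms outcome=F: state=CLOSED
  event#7 t=23ms outcome=F: state=CLOSED
  event#8 t=24ms outcome=F: state=CLOSED
  event#9 t=26ms outcome=S: state=CLOSED
  event#10 t=27ms outcome=F: state=CLOSED
  event#11 t=31ms outcome=F: state=CLOSED
  event#12 t=32ms outcome=F: state=CLOSED
  event#13 t=35ms outcome=S: state=CLOSED
  event#14 t=37ms outcome=F: state=CLOSED
  event#15 t=38ms outcome=S: state=CLOSED
  event#16 t=40ms outcome=S: state=CLOSED

Answer: CCCCCCCCCCCCCCCC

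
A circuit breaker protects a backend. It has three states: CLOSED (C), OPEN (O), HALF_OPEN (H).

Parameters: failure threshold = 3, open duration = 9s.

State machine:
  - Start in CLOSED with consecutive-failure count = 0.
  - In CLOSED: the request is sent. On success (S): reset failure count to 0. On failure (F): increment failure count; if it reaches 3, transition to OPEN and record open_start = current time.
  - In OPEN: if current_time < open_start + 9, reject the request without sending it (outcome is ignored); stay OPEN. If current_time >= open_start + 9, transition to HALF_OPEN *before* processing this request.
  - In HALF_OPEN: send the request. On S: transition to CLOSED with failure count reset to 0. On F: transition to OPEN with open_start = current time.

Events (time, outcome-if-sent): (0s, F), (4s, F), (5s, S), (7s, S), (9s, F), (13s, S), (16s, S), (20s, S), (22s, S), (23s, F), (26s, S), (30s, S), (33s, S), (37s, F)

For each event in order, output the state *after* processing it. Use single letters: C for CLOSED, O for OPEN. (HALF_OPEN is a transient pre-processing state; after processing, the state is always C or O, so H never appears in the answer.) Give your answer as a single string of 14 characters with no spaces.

Answer: CCCCCCCCCCCCCC

Derivation:
State after each event:
  event#1 t=0s outcome=F: state=CLOSED
  event#2 t=4s outcome=F: state=CLOSED
  event#3 t=5s outcome=S: state=CLOSED
  event#4 t=7s outcome=S: state=CLOSED
  event#5 t=9s outcome=F: state=CLOSED
  event#6 t=13s outcome=S: state=CLOSED
  event#7 t=16s outcome=S: state=CLOSED
  event#8 t=20s outcome=S: state=CLOSED
  event#9 t=22s outcome=S: state=CLOSED
  event#10 t=23s outcome=F: state=CLOSED
  event#11 t=26s outcome=S: state=CLOSED
  event#12 t=30s outcome=S: state=CLOSED
  event#13 t=33s outcome=S: state=CLOSED
  event#14 t=37s outcome=F: state=CLOSED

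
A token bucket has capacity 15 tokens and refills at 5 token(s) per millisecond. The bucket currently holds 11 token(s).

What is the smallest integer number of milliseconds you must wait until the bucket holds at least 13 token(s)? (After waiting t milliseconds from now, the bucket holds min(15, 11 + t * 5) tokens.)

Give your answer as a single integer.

Need 11 + t * 5 >= 13, so t >= 2/5.
Smallest integer t = ceil(2/5) = 1.

Answer: 1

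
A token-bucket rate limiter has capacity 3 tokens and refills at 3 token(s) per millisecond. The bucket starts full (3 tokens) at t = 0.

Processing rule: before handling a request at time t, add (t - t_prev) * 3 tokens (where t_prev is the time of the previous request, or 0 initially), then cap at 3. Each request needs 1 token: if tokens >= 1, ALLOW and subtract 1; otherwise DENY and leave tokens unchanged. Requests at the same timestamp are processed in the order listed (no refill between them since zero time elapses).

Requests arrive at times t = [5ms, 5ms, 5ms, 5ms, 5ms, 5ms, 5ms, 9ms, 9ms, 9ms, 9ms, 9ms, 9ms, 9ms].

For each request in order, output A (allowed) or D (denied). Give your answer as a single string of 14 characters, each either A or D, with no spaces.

Answer: AAADDDDAAADDDD

Derivation:
Simulating step by step:
  req#1 t=5ms: ALLOW
  req#2 t=5ms: ALLOW
  req#3 t=5ms: ALLOW
  req#4 t=5ms: DENY
  req#5 t=5ms: DENY
  req#6 t=5ms: DENY
  req#7 t=5ms: DENY
  req#8 t=9ms: ALLOW
  req#9 t=9ms: ALLOW
  req#10 t=9ms: ALLOW
  req#11 t=9ms: DENY
  req#12 t=9ms: DENY
  req#13 t=9ms: DENY
  req#14 t=9ms: DENY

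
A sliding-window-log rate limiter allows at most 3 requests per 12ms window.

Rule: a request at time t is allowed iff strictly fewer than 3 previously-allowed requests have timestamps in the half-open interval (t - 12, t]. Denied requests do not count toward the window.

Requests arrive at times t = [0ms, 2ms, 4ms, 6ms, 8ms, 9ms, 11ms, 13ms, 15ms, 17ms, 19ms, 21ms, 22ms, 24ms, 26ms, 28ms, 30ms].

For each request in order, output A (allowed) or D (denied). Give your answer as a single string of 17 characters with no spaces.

Tracking allowed requests in the window:
  req#1 t=0ms: ALLOW
  req#2 t=2ms: ALLOW
  req#3 t=4ms: ALLOW
  req#4 t=6ms: DENY
  req#5 t=8ms: DENY
  req#6 t=9ms: DENY
  req#7 t=11ms: DENY
  req#8 t=13ms: ALLOW
  req#9 t=15ms: ALLOW
  req#10 t=17ms: ALLOW
  req#11 t=19ms: DENY
  req#12 t=21ms: DENY
  req#13 t=22ms: DENY
  req#14 t=24ms: DENY
  req#15 t=26ms: ALLOW
  req#16 t=28ms: ALLOW
  req#17 t=30ms: ALLOW

Answer: AAADDDDAAADDDDAAA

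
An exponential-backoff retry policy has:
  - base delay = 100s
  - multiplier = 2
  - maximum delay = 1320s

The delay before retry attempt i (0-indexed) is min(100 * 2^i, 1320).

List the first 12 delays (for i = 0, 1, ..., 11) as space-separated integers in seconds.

Computing each delay:
  i=0: min(100*2^0, 1320) = 100
  i=1: min(100*2^1, 1320) = 200
  i=2: min(100*2^2, 1320) = 400
  i=3: min(100*2^3, 1320) = 800
  i=4: min(100*2^4, 1320) = 1320
  i=5: min(100*2^5, 1320) = 1320
  i=6: min(100*2^6, 1320) = 1320
  i=7: min(100*2^7, 1320) = 1320
  i=8: min(100*2^8, 1320) = 1320
  i=9: min(100*2^9, 1320) = 1320
  i=10: min(100*2^10, 1320) = 1320
  i=11: min(100*2^11, 1320) = 1320

Answer: 100 200 400 800 1320 1320 1320 1320 1320 1320 1320 1320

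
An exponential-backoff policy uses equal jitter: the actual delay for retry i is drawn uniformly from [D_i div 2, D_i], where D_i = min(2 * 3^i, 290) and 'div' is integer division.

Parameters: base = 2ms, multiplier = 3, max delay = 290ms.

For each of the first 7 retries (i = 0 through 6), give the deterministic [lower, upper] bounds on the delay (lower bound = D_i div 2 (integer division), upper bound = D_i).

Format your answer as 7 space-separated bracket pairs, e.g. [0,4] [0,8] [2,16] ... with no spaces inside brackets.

Answer: [1,2] [3,6] [9,18] [27,54] [81,162] [145,290] [145,290]

Derivation:
Computing bounds per retry:
  i=0: D_i=min(2*3^0,290)=2, bounds=[1,2]
  i=1: D_i=min(2*3^1,290)=6, bounds=[3,6]
  i=2: D_i=min(2*3^2,290)=18, bounds=[9,18]
  i=3: D_i=min(2*3^3,290)=54, bounds=[27,54]
  i=4: D_i=min(2*3^4,290)=162, bounds=[81,162]
  i=5: D_i=min(2*3^5,290)=290, bounds=[145,290]
  i=6: D_i=min(2*3^6,290)=290, bounds=[145,290]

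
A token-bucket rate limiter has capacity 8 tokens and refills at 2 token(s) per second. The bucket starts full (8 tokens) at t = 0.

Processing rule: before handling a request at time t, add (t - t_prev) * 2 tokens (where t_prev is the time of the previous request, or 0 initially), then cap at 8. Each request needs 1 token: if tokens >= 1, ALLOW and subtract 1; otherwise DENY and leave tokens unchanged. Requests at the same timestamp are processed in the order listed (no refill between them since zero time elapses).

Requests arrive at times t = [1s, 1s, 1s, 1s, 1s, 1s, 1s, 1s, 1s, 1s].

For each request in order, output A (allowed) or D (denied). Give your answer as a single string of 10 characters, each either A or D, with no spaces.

Answer: AAAAAAAADD

Derivation:
Simulating step by step:
  req#1 t=1s: ALLOW
  req#2 t=1s: ALLOW
  req#3 t=1s: ALLOW
  req#4 t=1s: ALLOW
  req#5 t=1s: ALLOW
  req#6 t=1s: ALLOW
  req#7 t=1s: ALLOW
  req#8 t=1s: ALLOW
  req#9 t=1s: DENY
  req#10 t=1s: DENY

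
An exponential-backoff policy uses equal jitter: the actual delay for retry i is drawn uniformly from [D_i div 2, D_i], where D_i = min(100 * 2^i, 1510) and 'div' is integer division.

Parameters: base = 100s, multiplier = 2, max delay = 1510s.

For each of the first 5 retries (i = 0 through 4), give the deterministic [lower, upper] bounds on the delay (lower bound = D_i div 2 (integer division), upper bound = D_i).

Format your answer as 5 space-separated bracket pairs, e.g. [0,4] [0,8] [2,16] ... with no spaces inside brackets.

Computing bounds per retry:
  i=0: D_i=min(100*2^0,1510)=100, bounds=[50,100]
  i=1: D_i=min(100*2^1,1510)=200, bounds=[100,200]
  i=2: D_i=min(100*2^2,1510)=400, bounds=[200,400]
  i=3: D_i=min(100*2^3,1510)=800, bounds=[400,800]
  i=4: D_i=min(100*2^4,1510)=1510, bounds=[755,1510]

Answer: [50,100] [100,200] [200,400] [400,800] [755,1510]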